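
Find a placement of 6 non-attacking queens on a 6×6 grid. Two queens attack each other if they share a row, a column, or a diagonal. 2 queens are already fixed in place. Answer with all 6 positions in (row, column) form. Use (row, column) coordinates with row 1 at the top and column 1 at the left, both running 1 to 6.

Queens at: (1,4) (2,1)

(1,4) (2,1) (3,5) (4,2) (5,6) (6,3)

Row 3: attacked by (1,4)→{2,4,6}; (2,1)→{1,2}. Safe: 3, 5. Place at column 5.
Row 4: attacked by (1,4)→{1,4}; (2,1)→{1,3}; (3,5)→{4,5,6}. Safe: 2. Place at column 2.
Row 5: attacked by (1,4)→{4}; (2,1)→{1,4}; (3,5)→{3,5}; (4,2)→{1,2,3}. Safe: 6. Place at column 6.
Row 6: attacked by (1,4)→{4}; (2,1)→{1,5}; (3,5)→{2,5}; (4,2)→{2,4}; (5,6)→{5,6}. Safe: 3. Place at column 3.
Columns [4, 1, 5, 2, 6, 3], r−c [-3, 1, -2, 2, -1, 3], r+c [5, 3, 8, 6, 11, 9] are all distinct, so no two queens attack.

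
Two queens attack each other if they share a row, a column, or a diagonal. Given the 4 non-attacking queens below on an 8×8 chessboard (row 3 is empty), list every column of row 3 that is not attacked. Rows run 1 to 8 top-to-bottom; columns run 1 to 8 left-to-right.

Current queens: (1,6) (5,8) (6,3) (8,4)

(1,6) attacks row 3 at column 6 and diagonals 4, 8.
(5,8) attacks row 3 at column 8 and diagonals 6.
(6,3) attacks row 3 at column 3 and diagonals 6.
(8,4) attacks row 3 at column 4.
Attacked columns: {3, 4, 6, 8}. Safe: {1, 2, 5, 7}.

columns 1, 2, 5, 7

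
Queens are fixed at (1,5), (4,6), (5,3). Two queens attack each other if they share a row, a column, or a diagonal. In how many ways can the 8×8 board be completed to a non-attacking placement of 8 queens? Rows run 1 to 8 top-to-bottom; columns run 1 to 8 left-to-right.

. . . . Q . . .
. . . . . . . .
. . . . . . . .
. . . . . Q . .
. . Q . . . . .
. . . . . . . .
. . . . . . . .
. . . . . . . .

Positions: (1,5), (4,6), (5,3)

3

Branch on row 2: col 1 → 1; col 2 → 0; col 7 → 2.
Sum: 1 + 0 + 2 = 3.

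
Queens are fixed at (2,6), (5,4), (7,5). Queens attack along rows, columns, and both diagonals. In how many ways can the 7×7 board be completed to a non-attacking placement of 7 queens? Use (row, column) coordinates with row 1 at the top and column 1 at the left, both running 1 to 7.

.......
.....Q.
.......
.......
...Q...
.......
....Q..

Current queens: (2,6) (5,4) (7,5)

Branch on row 1: col 1 → 0; col 2 → 1; col 3 → 0.
Sum: 0 + 1 + 0 = 1.

1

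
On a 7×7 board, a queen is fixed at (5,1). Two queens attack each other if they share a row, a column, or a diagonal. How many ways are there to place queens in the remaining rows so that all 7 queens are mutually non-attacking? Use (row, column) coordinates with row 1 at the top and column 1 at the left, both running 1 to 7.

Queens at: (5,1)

6

Branch on row 1: col 2 → 2; col 3 → 1; col 4 → 0; col 6 → 2; col 7 → 1.
Sum: 2 + 1 + 0 + 2 + 1 = 6.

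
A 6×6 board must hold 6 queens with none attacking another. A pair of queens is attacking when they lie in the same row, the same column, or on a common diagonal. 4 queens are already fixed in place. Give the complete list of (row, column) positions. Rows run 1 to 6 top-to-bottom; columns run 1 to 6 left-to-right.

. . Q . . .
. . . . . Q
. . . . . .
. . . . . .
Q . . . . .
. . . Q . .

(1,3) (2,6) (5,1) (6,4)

Row 3: attacked by (1,3)→{1,3,5}; (2,6)→{5,6}; (5,1)→{1,3}; (6,4)→{1,4}. Safe: 2. Place at column 2.
Row 4: attacked by (1,3)→{3,6}; (2,6)→{4,6}; (3,2)→{1,2,3}; (5,1)→{1,2}; (6,4)→{2,4,6}. Safe: 5. Place at column 5.
Columns [3, 6, 2, 5, 1, 4], r−c [-2, -4, 1, -1, 4, 2], r+c [4, 8, 5, 9, 6, 10] are all distinct, so no two queens attack.

(1,3) (2,6) (3,2) (4,5) (5,1) (6,4)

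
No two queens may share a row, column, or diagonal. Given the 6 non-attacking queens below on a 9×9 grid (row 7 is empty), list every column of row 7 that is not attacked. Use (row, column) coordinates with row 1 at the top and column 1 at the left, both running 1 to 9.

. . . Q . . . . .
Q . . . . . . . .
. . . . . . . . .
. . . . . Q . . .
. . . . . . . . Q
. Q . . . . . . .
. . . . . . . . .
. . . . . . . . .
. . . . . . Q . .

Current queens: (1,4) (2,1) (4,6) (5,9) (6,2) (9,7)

(1,4) attacks row 7 at column 4.
(2,1) attacks row 7 at column 1 and diagonals 6.
(4,6) attacks row 7 at column 6 and diagonals 3, 9.
(5,9) attacks row 7 at column 9 and diagonals 7.
(6,2) attacks row 7 at column 2 and diagonals 1, 3.
(9,7) attacks row 7 at column 7 and diagonals 5, 9.
Attacked columns: {1, 2, 3, 4, 5, 6, 7, 9}. Safe: {8}.

columns 8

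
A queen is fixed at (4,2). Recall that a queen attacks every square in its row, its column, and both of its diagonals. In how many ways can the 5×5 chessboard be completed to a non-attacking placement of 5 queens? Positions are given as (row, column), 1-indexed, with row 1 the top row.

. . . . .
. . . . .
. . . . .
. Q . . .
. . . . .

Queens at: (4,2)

2

Branch on row 1: col 1 → 1; col 3 → 1; col 4 → 0.
Sum: 1 + 1 + 0 = 2.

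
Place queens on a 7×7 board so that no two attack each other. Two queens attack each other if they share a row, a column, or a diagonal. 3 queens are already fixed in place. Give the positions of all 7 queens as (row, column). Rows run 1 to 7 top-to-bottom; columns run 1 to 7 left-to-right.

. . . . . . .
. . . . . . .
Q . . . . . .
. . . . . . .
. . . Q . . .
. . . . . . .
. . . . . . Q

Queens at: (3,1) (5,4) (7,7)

(1,5) (2,3) (3,1) (4,6) (5,4) (6,2) (7,7)

Row 1: attacked by (3,1)→{1,3}; (5,4)→{4}; (7,7)→{1,7}. Safe: 2, 5, 6. Place at column 5.
Row 2: attacked by (1,5)→{4,5,6}; (3,1)→{1,2}; (5,4)→{1,4,7}; (7,7)→{2,7}. Safe: 3. Place at column 3.
Row 4: attacked by (1,5)→{2,5}; (2,3)→{1,3,5}; (3,1)→{1,2}; (5,4)→{3,4,5}; (7,7)→{4,7}. Safe: 6. Place at column 6.
Row 6: attacked by (1,5)→{5}; (2,3)→{3,7}; (3,1)→{1,4}; (4,6)→{4,6}; (5,4)→{3,4,5}; (7,7)→{6,7}. Safe: 2. Place at column 2.
Columns [5, 3, 1, 6, 4, 2, 7], r−c [-4, -1, 2, -2, 1, 4, 0], r+c [6, 5, 4, 10, 9, 8, 14] are all distinct, so no two queens attack.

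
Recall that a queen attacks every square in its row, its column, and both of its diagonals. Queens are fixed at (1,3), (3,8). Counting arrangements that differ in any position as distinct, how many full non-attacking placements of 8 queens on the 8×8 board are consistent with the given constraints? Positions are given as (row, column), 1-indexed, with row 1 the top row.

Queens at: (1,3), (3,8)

4

Branch on row 2: col 1 → 0; col 5 → 1; col 6 → 3.
Sum: 0 + 1 + 3 = 4.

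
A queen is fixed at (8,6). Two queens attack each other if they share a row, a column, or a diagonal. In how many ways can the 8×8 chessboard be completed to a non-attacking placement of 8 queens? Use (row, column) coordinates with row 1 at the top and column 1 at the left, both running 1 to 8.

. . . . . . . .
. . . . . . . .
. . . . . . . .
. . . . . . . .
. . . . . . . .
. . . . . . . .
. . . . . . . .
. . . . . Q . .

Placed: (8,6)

16

Branch on row 1: col 1 → 0; col 2 → 0; col 3 → 5; col 4 → 4; col 5 → 3; col 7 → 2; col 8 → 2.
Sum: 0 + 0 + 5 + 4 + 3 + 2 + 2 = 16.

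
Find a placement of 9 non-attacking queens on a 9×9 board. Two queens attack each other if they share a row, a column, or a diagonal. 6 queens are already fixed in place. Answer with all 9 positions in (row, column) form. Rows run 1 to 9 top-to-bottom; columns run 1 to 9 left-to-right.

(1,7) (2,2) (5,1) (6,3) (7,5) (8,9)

(1,7) (2,2) (3,8) (4,6) (5,1) (6,3) (7,5) (8,9) (9,4)

Row 3: attacked by (1,7)→{5,7,9}; (2,2)→{1,2,3}; (5,1)→{1,3}; (6,3)→{3,6}; (7,5)→{1,5,9}; (8,9)→{4,9}. Safe: 8. Place at column 8.
Row 4: attacked by (1,7)→{4,7}; (2,2)→{2,4}; (3,8)→{7,8,9}; (5,1)→{1,2}; (6,3)→{1,3,5}; (7,5)→{2,5,8}; (8,9)→{5,9}. Safe: 6. Place at column 6.
Row 9: attacked by (1,7)→{7}; (2,2)→{2,9}; (3,8)→{2,8}; (4,6)→{1,6}; (5,1)→{1,5}; (6,3)→{3,6}; (7,5)→{3,5,7}; (8,9)→{8,9}. Safe: 4. Place at column 4.
Columns [7, 2, 8, 6, 1, 3, 5, 9, 4], r−c [-6, 0, -5, -2, 4, 3, 2, -1, 5], r+c [8, 4, 11, 10, 6, 9, 12, 17, 13] are all distinct, so no two queens attack.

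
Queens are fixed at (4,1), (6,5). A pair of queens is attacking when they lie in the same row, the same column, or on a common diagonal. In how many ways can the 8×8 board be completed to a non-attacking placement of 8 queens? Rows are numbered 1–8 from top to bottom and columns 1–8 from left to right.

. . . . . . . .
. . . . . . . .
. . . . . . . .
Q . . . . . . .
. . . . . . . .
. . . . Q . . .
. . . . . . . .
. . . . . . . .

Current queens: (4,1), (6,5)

6

Branch on row 1: col 2 → 1; col 3 → 1; col 6 → 2; col 7 → 1; col 8 → 1.
Sum: 1 + 1 + 2 + 1 + 1 = 6.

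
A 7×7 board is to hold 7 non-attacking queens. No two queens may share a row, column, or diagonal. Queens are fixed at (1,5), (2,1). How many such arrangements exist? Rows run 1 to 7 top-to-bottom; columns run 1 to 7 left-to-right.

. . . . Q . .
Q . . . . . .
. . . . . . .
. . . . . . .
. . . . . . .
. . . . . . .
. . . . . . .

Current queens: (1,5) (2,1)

Branch on row 3: col 4 → 1; col 6 → 1.
Sum: 1 + 1 = 2.

2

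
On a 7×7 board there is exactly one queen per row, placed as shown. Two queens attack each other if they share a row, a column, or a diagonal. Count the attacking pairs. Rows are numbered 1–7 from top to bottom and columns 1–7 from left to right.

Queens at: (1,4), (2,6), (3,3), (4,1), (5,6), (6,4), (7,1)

5

Same column: (1,4)–(6,4) (column 4); (2,6)–(5,6) (column 6); (4,1)–(7,1) (column 1).
Same diagonal: (1,4)–(4,1) (|1−4| = |4−1| = 3); (2,6)–(7,1) (|2−7| = |6−1| = 5).
Total attacking pairs: 5.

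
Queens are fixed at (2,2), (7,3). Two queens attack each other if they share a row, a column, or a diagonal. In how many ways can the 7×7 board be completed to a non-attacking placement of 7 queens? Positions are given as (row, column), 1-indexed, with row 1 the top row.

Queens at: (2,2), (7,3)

Branch on row 1: col 4 → 0; col 5 → 0; col 6 → 1; col 7 → 0.
Sum: 0 + 0 + 1 + 0 = 1.

1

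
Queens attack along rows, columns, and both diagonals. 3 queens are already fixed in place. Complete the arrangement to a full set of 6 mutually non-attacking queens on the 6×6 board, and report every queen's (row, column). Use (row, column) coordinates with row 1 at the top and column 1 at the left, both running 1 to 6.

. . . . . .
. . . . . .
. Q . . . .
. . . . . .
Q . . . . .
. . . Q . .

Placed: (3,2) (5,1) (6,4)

Row 1: attacked by (3,2)→{2,4}; (5,1)→{1,5}; (6,4)→{4}. Safe: 3, 6. Place at column 3.
Row 2: attacked by (1,3)→{2,3,4}; (3,2)→{1,2,3}; (5,1)→{1,4}; (6,4)→{4}. Safe: 5, 6. Place at column 6.
Row 4: attacked by (1,3)→{3,6}; (2,6)→{4,6}; (3,2)→{1,2,3}; (5,1)→{1,2}; (6,4)→{2,4,6}. Safe: 5. Place at column 5.
Columns [3, 6, 2, 5, 1, 4], r−c [-2, -4, 1, -1, 4, 2], r+c [4, 8, 5, 9, 6, 10] are all distinct, so no two queens attack.

(1,3) (2,6) (3,2) (4,5) (5,1) (6,4)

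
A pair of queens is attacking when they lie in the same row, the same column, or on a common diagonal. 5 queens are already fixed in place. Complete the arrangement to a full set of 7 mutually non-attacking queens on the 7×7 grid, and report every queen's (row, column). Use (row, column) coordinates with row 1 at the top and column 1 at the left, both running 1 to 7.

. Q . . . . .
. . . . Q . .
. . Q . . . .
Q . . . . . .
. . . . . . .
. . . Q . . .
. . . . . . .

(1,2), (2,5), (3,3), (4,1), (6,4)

(1,2) (2,5) (3,3) (4,1) (5,7) (6,4) (7,6)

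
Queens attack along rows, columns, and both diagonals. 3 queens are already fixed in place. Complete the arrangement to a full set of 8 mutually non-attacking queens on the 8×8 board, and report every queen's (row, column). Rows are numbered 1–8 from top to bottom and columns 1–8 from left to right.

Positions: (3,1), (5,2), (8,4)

Row 1: attacked by (3,1)→{1,3}; (5,2)→{2,6}; (8,4)→{4}. Safe: 5, 7, 8. Place at column 8.
Row 2: attacked by (1,8)→{7,8}; (3,1)→{1,2}; (5,2)→{2,5}; (8,4)→{4}. Safe: 3, 6. Place at column 3.
Row 4: attacked by (1,8)→{5,8}; (2,3)→{1,3,5}; (3,1)→{1,2}; (5,2)→{1,2,3}; (8,4)→{4,8}. Safe: 6, 7. Place at column 6.
Row 6: attacked by (1,8)→{3,8}; (2,3)→{3,7}; (3,1)→{1,4}; (4,6)→{4,6,8}; (5,2)→{1,2,3}; (8,4)→{2,4,6}. Safe: 5. Place at column 5.
Row 7: attacked by (1,8)→{2,8}; (2,3)→{3,8}; (3,1)→{1,5}; (4,6)→{3,6}; (5,2)→{2,4}; (6,5)→{4,5,6}; (8,4)→{3,4,5}. Safe: 7. Place at column 7.
Columns [8, 3, 1, 6, 2, 5, 7, 4], r−c [-7, -1, 2, -2, 3, 1, 0, 4], r+c [9, 5, 4, 10, 7, 11, 14, 12] are all distinct, so no two queens attack.

(1,8) (2,3) (3,1) (4,6) (5,2) (6,5) (7,7) (8,4)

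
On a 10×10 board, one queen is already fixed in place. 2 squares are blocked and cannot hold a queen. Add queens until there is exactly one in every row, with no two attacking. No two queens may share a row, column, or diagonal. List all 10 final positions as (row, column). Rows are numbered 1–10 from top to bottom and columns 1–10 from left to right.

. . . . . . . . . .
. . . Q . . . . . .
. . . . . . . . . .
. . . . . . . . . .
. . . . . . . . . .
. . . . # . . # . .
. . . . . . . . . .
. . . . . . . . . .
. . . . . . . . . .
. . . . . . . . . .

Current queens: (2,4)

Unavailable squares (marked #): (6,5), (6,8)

(1,2) (2,4) (3,10) (4,7) (5,9) (6,6) (7,3) (8,1) (9,8) (10,5)

Row 1: attacked by (2,4)→{3,4,5}. Safe: 1, 2, 6, 7, 8, 9, 10. Place at column 2.
Row 3: attacked by (1,2)→{2,4}; (2,4)→{3,4,5}. Safe: 1, 6, 7, 8, 9, 10. Place at column 10.
Row 4: attacked by (1,2)→{2,5}; (2,4)→{2,4,6}; (3,10)→{9,10}. Safe: 1, 3, 7, 8. Place at column 7.
Row 5: attacked by (1,2)→{2,6}; (2,4)→{1,4,7}; (3,10)→{8,10}; (4,7)→{6,7,8}. Safe: 3, 5, 9. Place at column 9.
Row 6: attacked by (1,2)→{2,7}; (2,4)→{4,8}; (3,10)→{7,10}; (4,7)→{5,7,9}; (5,9)→{8,9,10}. Blocked: 5,8. Safe: 1, 3, 6. Place at column 6.
Row 7: attacked by (1,2)→{2,8}; (2,4)→{4,9}; (3,10)→{6,10}; (4,7)→{4,7,10}; (5,9)→{7,9}; (6,6)→{5,6,7}. Safe: 1, 3. Place at column 3.
Row 8: attacked by (1,2)→{2,9}; (2,4)→{4,10}; (3,10)→{5,10}; (4,7)→{3,7}; (5,9)→{6,9}; (6,6)→{4,6,8}; (7,3)→{2,3,4}. Safe: 1. Place at column 1.
Row 9: attacked by (1,2)→{2,10}; (2,4)→{4}; (3,10)→{4,10}; (4,7)→{2,7}; (5,9)→{5,9}; (6,6)→{3,6,9}; (7,3)→{1,3,5}; (8,1)→{1,2}. Safe: 8. Place at column 8.
Row 10: attacked by (1,2)→{2}; (2,4)→{4}; (3,10)→{3,10}; (4,7)→{1,7}; (5,9)→{4,9}; (6,6)→{2,6,10}; (7,3)→{3,6}; (8,1)→{1,3}; (9,8)→{7,8,9}. Safe: 5. Place at column 5.
Columns [2, 4, 10, 7, 9, 6, 3, 1, 8, 5], r−c [-1, -2, -7, -3, -4, 0, 4, 7, 1, 5], r+c [3, 6, 13, 11, 14, 12, 10, 9, 17, 15] are all distinct, so no two queens attack.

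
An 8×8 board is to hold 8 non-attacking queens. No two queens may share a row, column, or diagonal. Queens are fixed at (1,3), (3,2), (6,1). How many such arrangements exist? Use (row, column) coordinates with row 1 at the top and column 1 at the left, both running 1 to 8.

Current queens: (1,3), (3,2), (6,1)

3

Branch on row 2: col 6 → 2; col 7 → 1; col 8 → 0.
Sum: 2 + 1 + 0 = 3.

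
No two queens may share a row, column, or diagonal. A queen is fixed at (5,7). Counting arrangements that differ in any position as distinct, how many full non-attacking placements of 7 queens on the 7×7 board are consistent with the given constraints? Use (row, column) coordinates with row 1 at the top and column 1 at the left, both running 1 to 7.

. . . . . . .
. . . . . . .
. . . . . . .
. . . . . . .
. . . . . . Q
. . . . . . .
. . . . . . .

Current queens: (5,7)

6

Branch on row 1: col 1 → 1; col 2 → 2; col 4 → 0; col 5 → 1; col 6 → 2.
Sum: 1 + 2 + 0 + 1 + 2 = 6.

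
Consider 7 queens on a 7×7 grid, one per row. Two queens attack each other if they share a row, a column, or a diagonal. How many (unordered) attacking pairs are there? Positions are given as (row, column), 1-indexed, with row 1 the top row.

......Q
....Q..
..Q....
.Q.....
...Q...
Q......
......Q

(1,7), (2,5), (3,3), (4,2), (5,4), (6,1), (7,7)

4

Same column: (1,7)–(7,7) (column 7).
Same diagonal: (2,5)–(6,1) (|2−6| = |5−1| = 4); (3,3)–(4,2) (|3−4| = |3−2| = 1); (3,3)–(7,7) (|3−7| = |3−7| = 4).
Total attacking pairs: 4.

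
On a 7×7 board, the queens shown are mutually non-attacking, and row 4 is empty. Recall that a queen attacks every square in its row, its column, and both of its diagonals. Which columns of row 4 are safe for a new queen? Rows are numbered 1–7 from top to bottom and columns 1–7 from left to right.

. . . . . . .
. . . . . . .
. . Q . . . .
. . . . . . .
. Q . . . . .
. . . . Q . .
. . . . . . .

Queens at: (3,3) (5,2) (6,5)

columns 6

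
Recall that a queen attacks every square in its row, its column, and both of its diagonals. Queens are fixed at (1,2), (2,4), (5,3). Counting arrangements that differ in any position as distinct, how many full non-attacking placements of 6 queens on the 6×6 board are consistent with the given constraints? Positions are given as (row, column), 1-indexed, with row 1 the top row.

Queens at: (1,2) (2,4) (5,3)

1

Branch on row 3: col 6 → 1.
Sum: 1 = 1.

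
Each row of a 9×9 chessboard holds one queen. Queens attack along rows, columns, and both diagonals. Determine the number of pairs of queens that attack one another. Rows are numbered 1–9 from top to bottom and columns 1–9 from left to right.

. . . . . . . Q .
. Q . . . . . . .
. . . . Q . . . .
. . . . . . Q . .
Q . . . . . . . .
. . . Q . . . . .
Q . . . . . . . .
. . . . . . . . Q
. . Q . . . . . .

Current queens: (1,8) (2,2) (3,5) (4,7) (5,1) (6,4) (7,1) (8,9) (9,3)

Same column: (5,1)–(7,1) (column 1).
Same diagonal: (3,5)–(7,1) (|3−7| = |5−1| = 4); (7,1)–(9,3) (|7−9| = |1−3| = 2).
Total attacking pairs: 3.

3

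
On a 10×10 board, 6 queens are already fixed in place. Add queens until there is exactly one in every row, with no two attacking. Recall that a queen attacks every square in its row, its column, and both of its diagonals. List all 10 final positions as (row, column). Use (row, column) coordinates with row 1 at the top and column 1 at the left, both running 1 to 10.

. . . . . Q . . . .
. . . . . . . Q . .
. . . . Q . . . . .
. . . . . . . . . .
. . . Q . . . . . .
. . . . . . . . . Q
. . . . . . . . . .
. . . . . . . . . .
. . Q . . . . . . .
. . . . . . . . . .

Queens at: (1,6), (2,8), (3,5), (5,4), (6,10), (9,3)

(1,6) (2,8) (3,5) (4,2) (5,4) (6,10) (7,7) (8,9) (9,3) (10,1)

Row 4: attacked by (1,6)→{3,6,9}; (2,8)→{6,8,10}; (3,5)→{4,5,6}; (5,4)→{3,4,5}; (6,10)→{8,10}; (9,3)→{3,8}. Safe: 1, 2, 7. Place at column 2.
Row 7: attacked by (1,6)→{6}; (2,8)→{3,8}; (3,5)→{1,5,9}; (4,2)→{2,5}; (5,4)→{2,4,6}; (6,10)→{9,10}; (9,3)→{1,3,5}. Safe: 7. Place at column 7.
Row 8: attacked by (1,6)→{6}; (2,8)→{2,8}; (3,5)→{5,10}; (4,2)→{2,6}; (5,4)→{1,4,7}; (6,10)→{8,10}; (7,7)→{6,7,8}; (9,3)→{2,3,4}. Safe: 9. Place at column 9.
Row 10: attacked by (1,6)→{6}; (2,8)→{8}; (3,5)→{5}; (4,2)→{2,8}; (5,4)→{4,9}; (6,10)→{6,10}; (7,7)→{4,7,10}; (8,9)→{7,9}; (9,3)→{2,3,4}. Safe: 1. Place at column 1.
Columns [6, 8, 5, 2, 4, 10, 7, 9, 3, 1], r−c [-5, -6, -2, 2, 1, -4, 0, -1, 6, 9], r+c [7, 10, 8, 6, 9, 16, 14, 17, 12, 11] are all distinct, so no two queens attack.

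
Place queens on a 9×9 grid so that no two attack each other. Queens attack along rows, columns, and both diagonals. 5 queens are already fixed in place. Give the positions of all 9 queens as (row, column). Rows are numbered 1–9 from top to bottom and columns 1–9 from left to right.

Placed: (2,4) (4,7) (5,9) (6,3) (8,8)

(1,6) (2,4) (3,2) (4,7) (5,9) (6,3) (7,5) (8,8) (9,1)

Row 1: attacked by (2,4)→{3,4,5}; (4,7)→{4,7}; (5,9)→{5,9}; (6,3)→{3,8}; (8,8)→{1,8}. Safe: 2, 6. Place at column 6.
Row 3: attacked by (1,6)→{4,6,8}; (2,4)→{3,4,5}; (4,7)→{6,7,8}; (5,9)→{7,9}; (6,3)→{3,6}; (8,8)→{3,8}. Safe: 1, 2. Place at column 2.
Row 7: attacked by (1,6)→{6}; (2,4)→{4,9}; (3,2)→{2,6}; (4,7)→{4,7}; (5,9)→{7,9}; (6,3)→{2,3,4}; (8,8)→{7,8,9}. Safe: 1, 5. Place at column 5.
Row 9: attacked by (1,6)→{6}; (2,4)→{4}; (3,2)→{2,8}; (4,7)→{2,7}; (5,9)→{5,9}; (6,3)→{3,6}; (7,5)→{3,5,7}; (8,8)→{7,8,9}. Safe: 1. Place at column 1.
Columns [6, 4, 2, 7, 9, 3, 5, 8, 1], r−c [-5, -2, 1, -3, -4, 3, 2, 0, 8], r+c [7, 6, 5, 11, 14, 9, 12, 16, 10] are all distinct, so no two queens attack.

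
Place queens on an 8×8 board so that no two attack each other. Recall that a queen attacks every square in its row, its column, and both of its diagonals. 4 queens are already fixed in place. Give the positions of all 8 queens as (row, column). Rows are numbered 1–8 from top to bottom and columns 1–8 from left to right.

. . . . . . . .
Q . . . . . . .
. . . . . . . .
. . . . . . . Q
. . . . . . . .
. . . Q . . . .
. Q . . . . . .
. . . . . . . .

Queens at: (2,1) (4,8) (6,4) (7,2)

(1,7) (2,1) (3,3) (4,8) (5,6) (6,4) (7,2) (8,5)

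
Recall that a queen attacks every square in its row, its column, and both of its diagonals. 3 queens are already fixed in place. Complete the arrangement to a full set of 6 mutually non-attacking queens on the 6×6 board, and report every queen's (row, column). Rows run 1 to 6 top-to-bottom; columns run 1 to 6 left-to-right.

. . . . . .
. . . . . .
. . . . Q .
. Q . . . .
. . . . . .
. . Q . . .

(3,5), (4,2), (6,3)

(1,4) (2,1) (3,5) (4,2) (5,6) (6,3)

Row 1: attacked by (3,5)→{3,5}; (4,2)→{2,5}; (6,3)→{3}. Safe: 1, 4, 6. Place at column 4.
Row 2: attacked by (1,4)→{3,4,5}; (3,5)→{4,5,6}; (4,2)→{2,4}; (6,3)→{3}. Safe: 1. Place at column 1.
Row 5: attacked by (1,4)→{4}; (2,1)→{1,4}; (3,5)→{3,5}; (4,2)→{1,2,3}; (6,3)→{2,3,4}. Safe: 6. Place at column 6.
Columns [4, 1, 5, 2, 6, 3], r−c [-3, 1, -2, 2, -1, 3], r+c [5, 3, 8, 6, 11, 9] are all distinct, so no two queens attack.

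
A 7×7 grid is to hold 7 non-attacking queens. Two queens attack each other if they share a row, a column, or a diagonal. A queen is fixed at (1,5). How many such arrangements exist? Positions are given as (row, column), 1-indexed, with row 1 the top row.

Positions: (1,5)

6

Branch on row 2: col 1 → 2; col 2 → 1; col 3 → 1; col 7 → 2.
Sum: 2 + 1 + 1 + 2 = 6.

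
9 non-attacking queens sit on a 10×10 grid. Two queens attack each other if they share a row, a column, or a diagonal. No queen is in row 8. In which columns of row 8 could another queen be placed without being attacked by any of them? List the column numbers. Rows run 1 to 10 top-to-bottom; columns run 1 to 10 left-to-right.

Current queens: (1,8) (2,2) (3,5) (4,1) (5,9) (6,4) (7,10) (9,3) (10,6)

(1,8) attacks row 8 at column 8 and diagonals 1.
(2,2) attacks row 8 at column 2 and diagonals 8.
(3,5) attacks row 8 at column 5 and diagonals 10.
(4,1) attacks row 8 at column 1 and diagonals 5.
(5,9) attacks row 8 at column 9 and diagonals 6.
(6,4) attacks row 8 at column 4 and diagonals 2, 6.
(7,10) attacks row 8 at column 10 and diagonals 9.
(9,3) attacks row 8 at column 3 and diagonals 2, 4.
(10,6) attacks row 8 at column 6 and diagonals 4, 8.
Attacked columns: {1, 2, 3, 4, 5, 6, 8, 9, 10}. Safe: {7}.

columns 7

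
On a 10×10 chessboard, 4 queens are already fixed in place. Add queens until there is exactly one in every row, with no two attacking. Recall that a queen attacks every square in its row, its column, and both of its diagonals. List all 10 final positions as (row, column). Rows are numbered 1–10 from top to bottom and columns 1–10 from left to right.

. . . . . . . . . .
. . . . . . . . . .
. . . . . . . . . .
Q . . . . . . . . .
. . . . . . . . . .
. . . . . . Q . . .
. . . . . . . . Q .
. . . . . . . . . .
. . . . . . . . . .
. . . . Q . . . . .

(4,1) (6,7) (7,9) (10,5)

(1,10) (2,2) (3,6) (4,1) (5,3) (6,7) (7,9) (8,4) (9,8) (10,5)

Row 1: attacked by (4,1)→{1,4}; (6,7)→{2,7}; (7,9)→{3,9}; (10,5)→{5}. Safe: 6, 8, 10. Place at column 10.
Row 2: attacked by (1,10)→{9,10}; (4,1)→{1,3}; (6,7)→{3,7}; (7,9)→{4,9}; (10,5)→{5}. Safe: 2, 6, 8. Place at column 2.
Row 3: attacked by (1,10)→{8,10}; (2,2)→{1,2,3}; (4,1)→{1,2}; (6,7)→{4,7,10}; (7,9)→{5,9}; (10,5)→{5}. Safe: 6. Place at column 6.
Row 5: attacked by (1,10)→{6,10}; (2,2)→{2,5}; (3,6)→{4,6,8}; (4,1)→{1,2}; (6,7)→{6,7,8}; (7,9)→{7,9}; (10,5)→{5,10}. Safe: 3. Place at column 3.
Row 8: attacked by (1,10)→{3,10}; (2,2)→{2,8}; (3,6)→{1,6}; (4,1)→{1,5}; (5,3)→{3,6}; (6,7)→{5,7,9}; (7,9)→{8,9,10}; (10,5)→{3,5,7}. Safe: 4. Place at column 4.
Row 9: attacked by (1,10)→{2,10}; (2,2)→{2,9}; (3,6)→{6}; (4,1)→{1,6}; (5,3)→{3,7}; (6,7)→{4,7,10}; (7,9)→{7,9}; (8,4)→{3,4,5}; (10,5)→{4,5,6}. Safe: 8. Place at column 8.
Columns [10, 2, 6, 1, 3, 7, 9, 4, 8, 5], r−c [-9, 0, -3, 3, 2, -1, -2, 4, 1, 5], r+c [11, 4, 9, 5, 8, 13, 16, 12, 17, 15] are all distinct, so no two queens attack.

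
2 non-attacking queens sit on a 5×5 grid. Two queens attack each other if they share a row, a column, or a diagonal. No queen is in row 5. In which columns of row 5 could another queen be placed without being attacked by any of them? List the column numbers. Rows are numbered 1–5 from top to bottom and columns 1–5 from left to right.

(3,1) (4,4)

columns 2

(3,1) attacks row 5 at column 1 and diagonals 3.
(4,4) attacks row 5 at column 4 and diagonals 3, 5.
Attacked columns: {1, 3, 4, 5}. Safe: {2}.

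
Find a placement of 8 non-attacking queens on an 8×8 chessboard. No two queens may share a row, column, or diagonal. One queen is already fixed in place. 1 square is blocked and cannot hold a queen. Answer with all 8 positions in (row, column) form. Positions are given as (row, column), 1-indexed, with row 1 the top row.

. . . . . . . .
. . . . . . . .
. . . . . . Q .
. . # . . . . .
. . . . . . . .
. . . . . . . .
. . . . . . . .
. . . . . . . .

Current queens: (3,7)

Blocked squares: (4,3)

(1,6) (2,4) (3,7) (4,1) (5,8) (6,2) (7,5) (8,3)

Row 1: attacked by (3,7)→{5,7}. Safe: 1, 2, 3, 4, 6, 8. Place at column 6.
Row 2: attacked by (1,6)→{5,6,7}; (3,7)→{6,7,8}. Safe: 1, 2, 3, 4. Place at column 4.
Row 4: attacked by (1,6)→{3,6}; (2,4)→{2,4,6}; (3,7)→{6,7,8}. Blocked: 3. Safe: 1, 5. Place at column 1.
Row 5: attacked by (1,6)→{2,6}; (2,4)→{1,4,7}; (3,7)→{5,7}; (4,1)→{1,2}. Safe: 3, 8. Place at column 8.
Row 6: attacked by (1,6)→{1,6}; (2,4)→{4,8}; (3,7)→{4,7}; (4,1)→{1,3}; (5,8)→{7,8}. Safe: 2, 5. Place at column 2.
Row 7: attacked by (1,6)→{6}; (2,4)→{4}; (3,7)→{3,7}; (4,1)→{1,4}; (5,8)→{6,8}; (6,2)→{1,2,3}. Safe: 5. Place at column 5.
Row 8: attacked by (1,6)→{6}; (2,4)→{4}; (3,7)→{2,7}; (4,1)→{1,5}; (5,8)→{5,8}; (6,2)→{2,4}; (7,5)→{4,5,6}. Safe: 3. Place at column 3.
Columns [6, 4, 7, 1, 8, 2, 5, 3], r−c [-5, -2, -4, 3, -3, 4, 2, 5], r+c [7, 6, 10, 5, 13, 8, 12, 11] are all distinct, so no two queens attack.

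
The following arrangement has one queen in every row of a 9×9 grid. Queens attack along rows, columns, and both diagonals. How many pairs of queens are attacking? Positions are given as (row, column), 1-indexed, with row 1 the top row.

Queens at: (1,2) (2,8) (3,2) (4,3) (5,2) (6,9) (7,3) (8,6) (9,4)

7

Same column: (1,2)–(3,2) (column 2); (1,2)–(5,2) (column 2); (3,2)–(5,2) (column 2); (4,3)–(7,3) (column 3).
Same diagonal: (2,8)–(7,3) (|2−7| = |8−3| = 5); (3,2)–(4,3) (|3−4| = |2−3| = 1); (4,3)–(5,2) (|4−5| = |3−2| = 1).
Total attacking pairs: 7.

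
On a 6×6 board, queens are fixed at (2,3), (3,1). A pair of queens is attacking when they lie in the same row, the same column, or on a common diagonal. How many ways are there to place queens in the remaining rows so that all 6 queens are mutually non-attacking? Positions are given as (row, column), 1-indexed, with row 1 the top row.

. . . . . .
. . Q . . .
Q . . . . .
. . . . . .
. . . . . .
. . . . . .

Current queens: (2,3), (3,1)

1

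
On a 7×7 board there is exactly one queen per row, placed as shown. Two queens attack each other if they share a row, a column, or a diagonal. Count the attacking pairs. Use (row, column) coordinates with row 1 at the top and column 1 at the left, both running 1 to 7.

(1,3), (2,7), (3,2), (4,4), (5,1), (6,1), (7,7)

3

Same column: (2,7)–(7,7) (column 7); (5,1)–(6,1) (column 1).
Same diagonal: (4,4)–(7,7) (|4−7| = |4−7| = 3).
Total attacking pairs: 3.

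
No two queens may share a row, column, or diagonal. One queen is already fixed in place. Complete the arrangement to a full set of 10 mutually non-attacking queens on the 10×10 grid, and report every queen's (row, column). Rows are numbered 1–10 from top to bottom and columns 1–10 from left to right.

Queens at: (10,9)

(1,2) (2,6) (3,3) (4,7) (5,10) (6,8) (7,5) (8,1) (9,4) (10,9)

Row 1: attacked by (10,9)→{9}. Safe: 1, 2, 3, 4, 5, 6, 7, 8, 10. Place at column 2.
Row 2: attacked by (1,2)→{1,2,3}; (10,9)→{1,9}. Safe: 4, 5, 6, 7, 8, 10. Place at column 6.
Row 3: attacked by (1,2)→{2,4}; (2,6)→{5,6,7}; (10,9)→{2,9}. Safe: 1, 3, 8, 10. Place at column 3.
Row 4: attacked by (1,2)→{2,5}; (2,6)→{4,6,8}; (3,3)→{2,3,4}; (10,9)→{3,9}. Safe: 1, 7, 10. Place at column 7.
Row 5: attacked by (1,2)→{2,6}; (2,6)→{3,6,9}; (3,3)→{1,3,5}; (4,7)→{6,7,8}; (10,9)→{4,9}. Safe: 10. Place at column 10.
Row 6: attacked by (1,2)→{2,7}; (2,6)→{2,6,10}; (3,3)→{3,6}; (4,7)→{5,7,9}; (5,10)→{9,10}; (10,9)→{5,9}. Safe: 1, 4, 8. Place at column 8.
Row 7: attacked by (1,2)→{2,8}; (2,6)→{1,6}; (3,3)→{3,7}; (4,7)→{4,7,10}; (5,10)→{8,10}; (6,8)→{7,8,9}; (10,9)→{6,9}. Safe: 5. Place at column 5.
Row 8: attacked by (1,2)→{2,9}; (2,6)→{6}; (3,3)→{3,8}; (4,7)→{3,7}; (5,10)→{7,10}; (6,8)→{6,8,10}; (7,5)→{4,5,6}; (10,9)→{7,9}. Safe: 1. Place at column 1.
Row 9: attacked by (1,2)→{2,10}; (2,6)→{6}; (3,3)→{3,9}; (4,7)→{2,7}; (5,10)→{6,10}; (6,8)→{5,8}; (7,5)→{3,5,7}; (8,1)→{1,2}; (10,9)→{8,9,10}. Safe: 4. Place at column 4.
Columns [2, 6, 3, 7, 10, 8, 5, 1, 4, 9], r−c [-1, -4, 0, -3, -5, -2, 2, 7, 5, 1], r+c [3, 8, 6, 11, 15, 14, 12, 9, 13, 19] are all distinct, so no two queens attack.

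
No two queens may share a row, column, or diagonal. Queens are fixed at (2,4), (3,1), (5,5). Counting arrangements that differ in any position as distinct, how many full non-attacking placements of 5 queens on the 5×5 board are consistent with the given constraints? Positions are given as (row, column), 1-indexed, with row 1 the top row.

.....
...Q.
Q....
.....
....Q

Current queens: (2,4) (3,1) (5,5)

1

Branch on row 1: col 2 → 1.
Sum: 1 = 1.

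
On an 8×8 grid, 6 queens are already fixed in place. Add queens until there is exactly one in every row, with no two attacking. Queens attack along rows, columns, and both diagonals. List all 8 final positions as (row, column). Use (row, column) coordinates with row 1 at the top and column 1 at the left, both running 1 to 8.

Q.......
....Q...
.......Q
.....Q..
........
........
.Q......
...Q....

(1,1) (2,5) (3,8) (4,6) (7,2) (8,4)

(1,1) (2,5) (3,8) (4,6) (5,3) (6,7) (7,2) (8,4)

Row 5: attacked by (1,1)→{1,5}; (2,5)→{2,5,8}; (3,8)→{6,8}; (4,6)→{5,6,7}; (7,2)→{2,4}; (8,4)→{1,4,7}. Safe: 3. Place at column 3.
Row 6: attacked by (1,1)→{1,6}; (2,5)→{1,5}; (3,8)→{5,8}; (4,6)→{4,6,8}; (5,3)→{2,3,4}; (7,2)→{1,2,3}; (8,4)→{2,4,6}. Safe: 7. Place at column 7.
Columns [1, 5, 8, 6, 3, 7, 2, 4], r−c [0, -3, -5, -2, 2, -1, 5, 4], r+c [2, 7, 11, 10, 8, 13, 9, 12] are all distinct, so no two queens attack.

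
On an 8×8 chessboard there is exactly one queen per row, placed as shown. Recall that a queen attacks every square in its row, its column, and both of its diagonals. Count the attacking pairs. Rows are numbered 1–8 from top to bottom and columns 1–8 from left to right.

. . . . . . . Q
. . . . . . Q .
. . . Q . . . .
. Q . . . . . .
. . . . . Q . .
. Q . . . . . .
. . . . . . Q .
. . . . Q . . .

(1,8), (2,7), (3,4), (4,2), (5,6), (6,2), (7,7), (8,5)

4

Same column: (2,7)–(7,7) (column 7); (4,2)–(6,2) (column 2).
Same diagonal: (1,8)–(2,7) (|1−2| = |8−7| = 1); (3,4)–(5,6) (|3−5| = |4−6| = 2).
Total attacking pairs: 4.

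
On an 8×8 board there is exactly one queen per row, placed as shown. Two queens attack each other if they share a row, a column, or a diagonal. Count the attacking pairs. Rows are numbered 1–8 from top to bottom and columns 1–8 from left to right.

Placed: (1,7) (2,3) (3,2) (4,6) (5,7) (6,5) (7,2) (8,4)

Same column: (1,7)–(5,7) (column 7); (3,2)–(7,2) (column 2).
Same diagonal: (2,3)–(3,2) (|2−3| = |3−2| = 1); (3,2)–(6,5) (|3−6| = |2−5| = 3); (4,6)–(5,7) (|4−5| = |6−7| = 1); (5,7)–(8,4) (|5−8| = |7−4| = 3).
Total attacking pairs: 6.

6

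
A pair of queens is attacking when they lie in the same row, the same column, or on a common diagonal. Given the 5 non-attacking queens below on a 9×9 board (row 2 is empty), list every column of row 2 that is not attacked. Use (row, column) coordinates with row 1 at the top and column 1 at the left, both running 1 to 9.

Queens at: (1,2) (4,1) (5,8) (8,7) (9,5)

(1,2) attacks row 2 at column 2 and diagonals 1, 3.
(4,1) attacks row 2 at column 1 and diagonals 3.
(5,8) attacks row 2 at column 8 and diagonals 5.
(8,7) attacks row 2 at column 7 and diagonals 1.
(9,5) attacks row 2 at column 5.
Attacked columns: {1, 2, 3, 5, 7, 8}. Safe: {4, 6, 9}.

columns 4, 6, 9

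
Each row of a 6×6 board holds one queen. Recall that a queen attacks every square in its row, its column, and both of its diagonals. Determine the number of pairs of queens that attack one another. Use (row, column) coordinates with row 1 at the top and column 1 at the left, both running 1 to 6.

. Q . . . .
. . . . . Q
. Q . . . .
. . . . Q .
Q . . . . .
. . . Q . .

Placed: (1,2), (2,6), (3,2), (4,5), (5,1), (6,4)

Same column: (1,2)–(3,2) (column 2).
Same diagonal: (1,2)–(4,5) (|1−4| = |2−5| = 3).
Total attacking pairs: 2.

2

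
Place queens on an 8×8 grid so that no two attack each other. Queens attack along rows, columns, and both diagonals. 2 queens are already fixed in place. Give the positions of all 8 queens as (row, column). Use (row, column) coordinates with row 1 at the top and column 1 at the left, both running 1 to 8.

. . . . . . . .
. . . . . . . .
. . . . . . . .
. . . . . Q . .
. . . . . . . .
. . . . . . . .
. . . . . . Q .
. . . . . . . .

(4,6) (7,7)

(1,8) (2,3) (3,1) (4,6) (5,2) (6,5) (7,7) (8,4)

Row 1: attacked by (4,6)→{3,6}; (7,7)→{1,7}. Safe: 2, 4, 5, 8. Place at column 8.
Row 2: attacked by (1,8)→{7,8}; (4,6)→{4,6,8}; (7,7)→{2,7}. Safe: 1, 3, 5. Place at column 3.
Row 3: attacked by (1,8)→{6,8}; (2,3)→{2,3,4}; (4,6)→{5,6,7}; (7,7)→{3,7}. Safe: 1. Place at column 1.
Row 5: attacked by (1,8)→{4,8}; (2,3)→{3,6}; (3,1)→{1,3}; (4,6)→{5,6,7}; (7,7)→{5,7}. Safe: 2. Place at column 2.
Row 6: attacked by (1,8)→{3,8}; (2,3)→{3,7}; (3,1)→{1,4}; (4,6)→{4,6,8}; (5,2)→{1,2,3}; (7,7)→{6,7,8}. Safe: 5. Place at column 5.
Row 8: attacked by (1,8)→{1,8}; (2,3)→{3}; (3,1)→{1,6}; (4,6)→{2,6}; (5,2)→{2,5}; (6,5)→{3,5,7}; (7,7)→{6,7,8}. Safe: 4. Place at column 4.
Columns [8, 3, 1, 6, 2, 5, 7, 4], r−c [-7, -1, 2, -2, 3, 1, 0, 4], r+c [9, 5, 4, 10, 7, 11, 14, 12] are all distinct, so no two queens attack.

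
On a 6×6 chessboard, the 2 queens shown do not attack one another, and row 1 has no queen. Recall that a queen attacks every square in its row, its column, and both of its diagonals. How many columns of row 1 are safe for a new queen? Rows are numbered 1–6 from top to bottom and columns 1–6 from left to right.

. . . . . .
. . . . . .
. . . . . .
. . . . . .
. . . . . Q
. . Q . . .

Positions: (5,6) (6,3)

3

(5,6) attacks row 1 at column 6 and diagonals 2.
(6,3) attacks row 1 at column 3.
Attacked columns: {2, 3, 6}. Safe: {1, 4, 5}.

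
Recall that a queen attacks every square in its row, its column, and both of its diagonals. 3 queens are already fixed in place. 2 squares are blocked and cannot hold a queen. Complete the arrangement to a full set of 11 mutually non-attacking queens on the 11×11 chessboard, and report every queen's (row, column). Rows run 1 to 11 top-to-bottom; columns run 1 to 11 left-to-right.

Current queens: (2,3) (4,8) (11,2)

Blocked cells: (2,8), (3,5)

Row 1: attacked by (2,3)→{2,3,4}; (4,8)→{5,8,11}; (11,2)→{2}. Safe: 1, 6, 7, 9, 10. Place at column 9.
Row 3: attacked by (1,9)→{7,9,11}; (2,3)→{2,3,4}; (4,8)→{7,8,9}; (11,2)→{2,10}. Blocked: 5. Safe: 1, 6. Place at column 6.
Row 5: attacked by (1,9)→{5,9}; (2,3)→{3,6}; (3,6)→{4,6,8}; (4,8)→{7,8,9}; (11,2)→{2,8}. Safe: 1, 10, 11. Place at column 11.
Row 6: attacked by (1,9)→{4,9}; (2,3)→{3,7}; (3,6)→{3,6,9}; (4,8)→{6,8,10}; (5,11)→{10,11}; (11,2)→{2,7}. Safe: 1, 5. Place at column 1.
Row 7: attacked by (1,9)→{3,9}; (2,3)→{3,8}; (3,6)→{2,6,10}; (4,8)→{5,8,11}; (5,11)→{9,11}; (6,1)→{1,2}; (11,2)→{2,6}. Safe: 4, 7. Place at column 4.
Row 8: attacked by (1,9)→{2,9}; (2,3)→{3,9}; (3,6)→{1,6,11}; (4,8)→{4,8}; (5,11)→{8,11}; (6,1)→{1,3}; (7,4)→{3,4,5}; (11,2)→{2,5}. Safe: 7, 10. Place at column 7.
Row 9: attacked by (1,9)→{1,9}; (2,3)→{3,10}; (3,6)→{6}; (4,8)→{3,8}; (5,11)→{7,11}; (6,1)→{1,4}; (7,4)→{2,4,6}; (8,7)→{6,7,8}; (11,2)→{2,4}. Safe: 5. Place at column 5.
Row 10: attacked by (1,9)→{9}; (2,3)→{3,11}; (3,6)→{6}; (4,8)→{2,8}; (5,11)→{6,11}; (6,1)→{1,5}; (7,4)→{1,4,7}; (8,7)→{5,7,9}; (9,5)→{4,5,6}; (11,2)→{1,2,3}. Safe: 10. Place at column 10.
Columns [9, 3, 6, 8, 11, 1, 4, 7, 5, 10, 2], r−c [-8, -1, -3, -4, -6, 5, 3, 1, 4, 0, 9], r+c [10, 5, 9, 12, 16, 7, 11, 15, 14, 20, 13] are all distinct, so no two queens attack.

(1,9) (2,3) (3,6) (4,8) (5,11) (6,1) (7,4) (8,7) (9,5) (10,10) (11,2)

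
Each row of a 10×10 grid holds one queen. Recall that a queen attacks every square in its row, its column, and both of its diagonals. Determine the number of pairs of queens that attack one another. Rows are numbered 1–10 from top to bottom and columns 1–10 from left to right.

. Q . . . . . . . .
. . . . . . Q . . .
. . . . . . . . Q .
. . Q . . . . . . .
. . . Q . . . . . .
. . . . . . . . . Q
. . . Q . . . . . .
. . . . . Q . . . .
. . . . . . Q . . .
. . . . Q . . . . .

Same column: (2,7)–(9,7) (column 7); (5,4)–(7,4) (column 4).
Same diagonal: (2,7)–(5,4) (|2−5| = |7−4| = 3); (4,3)–(5,4) (|4−5| = |3−4| = 1); (6,10)–(9,7) (|6−9| = |10−7| = 3); (8,6)–(9,7) (|8−9| = |6−7| = 1).
Total attacking pairs: 6.

6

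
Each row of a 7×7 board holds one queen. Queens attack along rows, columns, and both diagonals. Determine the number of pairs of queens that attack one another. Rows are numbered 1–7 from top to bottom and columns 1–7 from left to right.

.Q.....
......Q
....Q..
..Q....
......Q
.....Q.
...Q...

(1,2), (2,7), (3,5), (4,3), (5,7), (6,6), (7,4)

Same column: (2,7)–(5,7) (column 7).
Same diagonal: (3,5)–(5,7) (|3−5| = |5−7| = 2); (5,7)–(6,6) (|5−6| = |7−6| = 1).
Total attacking pairs: 3.

3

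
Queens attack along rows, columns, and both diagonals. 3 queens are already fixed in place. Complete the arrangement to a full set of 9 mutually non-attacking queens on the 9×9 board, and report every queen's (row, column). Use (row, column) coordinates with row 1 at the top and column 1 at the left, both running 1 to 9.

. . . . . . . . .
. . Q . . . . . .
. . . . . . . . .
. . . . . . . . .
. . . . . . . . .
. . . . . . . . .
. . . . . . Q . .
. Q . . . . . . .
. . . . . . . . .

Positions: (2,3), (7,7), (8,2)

Row 1: attacked by (2,3)→{2,3,4}; (7,7)→{1,7}; (8,2)→{2,9}. Safe: 5, 6, 8. Place at column 6.
Row 3: attacked by (1,6)→{4,6,8}; (2,3)→{2,3,4}; (7,7)→{3,7}; (8,2)→{2,7}. Safe: 1, 5, 9. Place at column 5.
Row 4: attacked by (1,6)→{3,6,9}; (2,3)→{1,3,5}; (3,5)→{4,5,6}; (7,7)→{4,7}; (8,2)→{2,6}. Safe: 8. Place at column 8.
Row 5: attacked by (1,6)→{2,6}; (2,3)→{3,6}; (3,5)→{3,5,7}; (4,8)→{7,8,9}; (7,7)→{5,7,9}; (8,2)→{2,5}. Safe: 1, 4. Place at column 1.
Row 6: attacked by (1,6)→{1,6}; (2,3)→{3,7}; (3,5)→{2,5,8}; (4,8)→{6,8}; (5,1)→{1,2}; (7,7)→{6,7,8}; (8,2)→{2,4}. Safe: 9. Place at column 9.
Row 9: attacked by (1,6)→{6}; (2,3)→{3}; (3,5)→{5}; (4,8)→{3,8}; (5,1)→{1,5}; (6,9)→{6,9}; (7,7)→{5,7,9}; (8,2)→{1,2,3}. Safe: 4. Place at column 4.
Columns [6, 3, 5, 8, 1, 9, 7, 2, 4], r−c [-5, -1, -2, -4, 4, -3, 0, 6, 5], r+c [7, 5, 8, 12, 6, 15, 14, 10, 13] are all distinct, so no two queens attack.

(1,6) (2,3) (3,5) (4,8) (5,1) (6,9) (7,7) (8,2) (9,4)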